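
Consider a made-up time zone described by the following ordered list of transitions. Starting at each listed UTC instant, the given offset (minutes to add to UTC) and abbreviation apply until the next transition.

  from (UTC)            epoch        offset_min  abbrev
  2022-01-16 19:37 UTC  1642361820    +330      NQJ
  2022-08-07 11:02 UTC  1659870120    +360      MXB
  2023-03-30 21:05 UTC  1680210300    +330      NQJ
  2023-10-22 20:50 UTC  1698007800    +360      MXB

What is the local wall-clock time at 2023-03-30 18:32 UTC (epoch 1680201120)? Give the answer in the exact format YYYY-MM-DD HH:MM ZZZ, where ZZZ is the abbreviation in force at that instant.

Query: 2023-03-30 18:32 UTC
Rule 2/4 (MXB, +06:00): 2022-08-07 11:02 UTC ≤ query < 2023-03-30 21:05 UTC
18·60 + 32 + 360 = 1472 min
1472 = 1·1440 + 32; 32 = 0·60 + 32 → 00:32, 2023-03-30 + 1 day = 2023-03-31
→ 2023-03-31 00:32 MXB

2023-03-31 00:32 MXB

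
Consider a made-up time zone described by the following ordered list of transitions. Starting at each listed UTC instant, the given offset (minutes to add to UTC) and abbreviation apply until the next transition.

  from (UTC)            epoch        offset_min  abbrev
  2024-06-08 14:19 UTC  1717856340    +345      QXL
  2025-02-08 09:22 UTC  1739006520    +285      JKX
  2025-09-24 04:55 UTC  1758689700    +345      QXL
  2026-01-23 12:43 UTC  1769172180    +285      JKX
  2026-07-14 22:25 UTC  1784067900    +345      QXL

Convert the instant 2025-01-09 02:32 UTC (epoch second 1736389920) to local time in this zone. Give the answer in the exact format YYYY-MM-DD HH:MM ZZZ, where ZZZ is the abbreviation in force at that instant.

Query: 2025-01-09 02:32 UTC
Rule 1/5 (QXL, +05:45): 2024-06-08 14:19 UTC ≤ query < 2025-02-08 09:22 UTC
2·60 + 32 + 345 = 497 min
497 = 0·1440 + 497; 497 = 8·60 + 17 → 08:17, same day
→ 2025-01-09 08:17 QXL

2025-01-09 08:17 QXL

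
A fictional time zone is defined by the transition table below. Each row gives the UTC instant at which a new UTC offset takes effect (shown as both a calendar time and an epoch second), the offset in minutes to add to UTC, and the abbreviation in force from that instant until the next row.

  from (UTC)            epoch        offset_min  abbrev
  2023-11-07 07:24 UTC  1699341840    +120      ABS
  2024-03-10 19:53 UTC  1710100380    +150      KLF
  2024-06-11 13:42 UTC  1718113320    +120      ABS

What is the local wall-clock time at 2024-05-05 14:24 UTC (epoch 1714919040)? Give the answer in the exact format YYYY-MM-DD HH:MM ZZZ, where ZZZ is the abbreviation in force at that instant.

Query: 2024-05-05 14:24 UTC
Rule 2/3 (KLF, +02:30): 2024-03-10 19:53 UTC ≤ query < 2024-06-11 13:42 UTC
14·60 + 24 + 150 = 1014 min
1014 = 0·1440 + 1014; 1014 = 16·60 + 54 → 16:54, same day
→ 2024-05-05 16:54 KLF

2024-05-05 16:54 KLF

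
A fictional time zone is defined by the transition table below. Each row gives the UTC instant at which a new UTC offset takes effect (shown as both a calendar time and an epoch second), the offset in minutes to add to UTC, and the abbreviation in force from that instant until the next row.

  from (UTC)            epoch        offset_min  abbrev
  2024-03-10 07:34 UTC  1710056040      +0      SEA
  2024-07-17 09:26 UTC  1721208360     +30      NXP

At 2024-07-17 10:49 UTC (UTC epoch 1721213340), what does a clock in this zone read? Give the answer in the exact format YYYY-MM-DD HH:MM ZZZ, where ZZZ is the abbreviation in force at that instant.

Query: 2024-07-17 10:49 UTC
Rule 2/2 (NXP, +00:30): 2024-07-17 09:26 UTC ≤ query < +∞
10·60 + 49 + 30 = 679 min
679 = 0·1440 + 679; 679 = 11·60 + 19 → 11:19, same day
→ 2024-07-17 11:19 NXP

2024-07-17 11:19 NXP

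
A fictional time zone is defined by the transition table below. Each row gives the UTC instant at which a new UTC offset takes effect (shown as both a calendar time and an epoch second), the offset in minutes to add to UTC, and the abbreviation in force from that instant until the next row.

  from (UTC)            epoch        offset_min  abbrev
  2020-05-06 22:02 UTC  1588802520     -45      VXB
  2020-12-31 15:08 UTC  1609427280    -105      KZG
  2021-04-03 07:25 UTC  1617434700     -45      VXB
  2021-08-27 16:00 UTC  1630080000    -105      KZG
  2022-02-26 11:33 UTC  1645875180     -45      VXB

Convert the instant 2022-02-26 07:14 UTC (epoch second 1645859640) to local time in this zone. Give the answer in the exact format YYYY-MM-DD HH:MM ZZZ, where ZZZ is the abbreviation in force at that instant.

Query: 2022-02-26 07:14 UTC
Rule 4/5 (KZG, -01:45): 2021-08-27 16:00 UTC ≤ query < 2022-02-26 11:33 UTC
7·60 + 14 - 105 = 329 min
329 = 0·1440 + 329; 329 = 5·60 + 29 → 05:29, same day
→ 2022-02-26 05:29 KZG

2022-02-26 05:29 KZG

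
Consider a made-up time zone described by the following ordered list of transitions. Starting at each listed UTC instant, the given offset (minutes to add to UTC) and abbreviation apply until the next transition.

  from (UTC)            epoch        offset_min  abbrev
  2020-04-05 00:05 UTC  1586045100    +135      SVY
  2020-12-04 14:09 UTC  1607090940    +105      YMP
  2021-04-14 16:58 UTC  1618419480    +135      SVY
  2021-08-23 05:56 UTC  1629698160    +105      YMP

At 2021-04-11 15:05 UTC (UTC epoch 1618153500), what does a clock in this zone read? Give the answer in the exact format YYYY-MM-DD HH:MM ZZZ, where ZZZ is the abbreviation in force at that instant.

2021-04-11 16:50 YMP

Query: 2021-04-11 15:05 UTC
Rule 2/4 (YMP, +01:45): 2020-12-04 14:09 UTC ≤ query < 2021-04-14 16:58 UTC
15·60 + 5 + 105 = 1010 min
1010 = 0·1440 + 1010; 1010 = 16·60 + 50 → 16:50, same day
→ 2021-04-11 16:50 YMP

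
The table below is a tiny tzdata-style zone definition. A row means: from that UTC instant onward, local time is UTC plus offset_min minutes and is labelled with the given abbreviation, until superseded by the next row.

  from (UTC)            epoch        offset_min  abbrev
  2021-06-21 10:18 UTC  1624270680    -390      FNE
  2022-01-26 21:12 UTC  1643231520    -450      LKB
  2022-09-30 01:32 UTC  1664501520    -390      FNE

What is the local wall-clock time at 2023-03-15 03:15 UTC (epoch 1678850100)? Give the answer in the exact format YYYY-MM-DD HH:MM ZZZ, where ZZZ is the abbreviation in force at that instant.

Query: 2023-03-15 03:15 UTC
Rule 3/3 (FNE, -06:30): 2022-09-30 01:32 UTC ≤ query < +∞
3·60 + 15 - 390 = -195 min
-195 = -1·1440 + 1245; 1245 = 20·60 + 45 → 20:45, 2023-03-15 - 1 day = 2023-03-14
→ 2023-03-14 20:45 FNE

2023-03-14 20:45 FNE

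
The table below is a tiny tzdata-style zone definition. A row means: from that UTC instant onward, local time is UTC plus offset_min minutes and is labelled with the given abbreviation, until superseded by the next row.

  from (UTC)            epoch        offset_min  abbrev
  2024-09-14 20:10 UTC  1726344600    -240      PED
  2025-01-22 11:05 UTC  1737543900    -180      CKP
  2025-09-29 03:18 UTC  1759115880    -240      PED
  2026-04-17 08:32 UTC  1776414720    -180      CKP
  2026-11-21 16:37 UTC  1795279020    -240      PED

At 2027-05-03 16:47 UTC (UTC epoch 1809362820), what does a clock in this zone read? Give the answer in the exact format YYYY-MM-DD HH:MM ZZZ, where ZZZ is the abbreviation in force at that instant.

2027-05-03 12:47 PED

Query: 2027-05-03 16:47 UTC
Rule 5/5 (PED, -04:00): 2026-11-21 16:37 UTC ≤ query < +∞
16·60 + 47 - 240 = 767 min
767 = 0·1440 + 767; 767 = 12·60 + 47 → 12:47, same day
→ 2027-05-03 12:47 PED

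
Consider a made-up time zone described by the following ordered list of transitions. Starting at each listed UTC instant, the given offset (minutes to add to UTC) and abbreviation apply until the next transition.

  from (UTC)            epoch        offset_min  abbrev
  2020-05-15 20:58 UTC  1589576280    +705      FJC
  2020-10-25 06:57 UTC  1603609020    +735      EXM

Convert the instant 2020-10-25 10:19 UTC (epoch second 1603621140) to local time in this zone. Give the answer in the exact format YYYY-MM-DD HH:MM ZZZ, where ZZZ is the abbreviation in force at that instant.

2020-10-25 22:34 EXM

Query: 2020-10-25 10:19 UTC
Rule 2/2 (EXM, +12:15): 2020-10-25 06:57 UTC ≤ query < +∞
10·60 + 19 + 735 = 1354 min
1354 = 0·1440 + 1354; 1354 = 22·60 + 34 → 22:34, same day
→ 2020-10-25 22:34 EXM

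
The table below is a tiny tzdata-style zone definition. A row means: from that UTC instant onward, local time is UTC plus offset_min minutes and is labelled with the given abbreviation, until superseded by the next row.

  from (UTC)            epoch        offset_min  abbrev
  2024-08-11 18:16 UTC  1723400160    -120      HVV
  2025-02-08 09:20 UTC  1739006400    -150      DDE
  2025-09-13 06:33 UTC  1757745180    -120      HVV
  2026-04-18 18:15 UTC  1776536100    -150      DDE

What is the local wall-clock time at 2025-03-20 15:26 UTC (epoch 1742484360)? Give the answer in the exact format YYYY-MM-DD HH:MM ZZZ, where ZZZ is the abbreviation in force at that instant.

2025-03-20 12:56 DDE

Query: 2025-03-20 15:26 UTC
Rule 2/4 (DDE, -02:30): 2025-02-08 09:20 UTC ≤ query < 2025-09-13 06:33 UTC
15·60 + 26 - 150 = 776 min
776 = 0·1440 + 776; 776 = 12·60 + 56 → 12:56, same day
→ 2025-03-20 12:56 DDE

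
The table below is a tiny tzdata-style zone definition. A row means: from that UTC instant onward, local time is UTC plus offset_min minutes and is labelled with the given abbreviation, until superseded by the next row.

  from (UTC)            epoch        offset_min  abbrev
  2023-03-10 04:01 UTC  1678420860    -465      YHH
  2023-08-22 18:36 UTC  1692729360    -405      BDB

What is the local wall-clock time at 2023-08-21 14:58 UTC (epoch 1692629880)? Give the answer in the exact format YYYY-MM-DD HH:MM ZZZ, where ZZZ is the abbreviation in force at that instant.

2023-08-21 07:13 YHH

Query: 2023-08-21 14:58 UTC
Rule 1/2 (YHH, -07:45): 2023-03-10 04:01 UTC ≤ query < 2023-08-22 18:36 UTC
14·60 + 58 - 465 = 433 min
433 = 0·1440 + 433; 433 = 7·60 + 13 → 07:13, same day
→ 2023-08-21 07:13 YHH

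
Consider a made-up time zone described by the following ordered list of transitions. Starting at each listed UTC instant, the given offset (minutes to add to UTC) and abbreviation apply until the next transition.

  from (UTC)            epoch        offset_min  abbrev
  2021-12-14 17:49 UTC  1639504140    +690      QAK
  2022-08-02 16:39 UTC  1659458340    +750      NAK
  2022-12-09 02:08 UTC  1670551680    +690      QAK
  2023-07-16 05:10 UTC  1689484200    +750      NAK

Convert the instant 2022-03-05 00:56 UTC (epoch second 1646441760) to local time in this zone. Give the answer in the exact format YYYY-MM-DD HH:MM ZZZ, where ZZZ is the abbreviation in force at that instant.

Query: 2022-03-05 00:56 UTC
Rule 1/4 (QAK, +11:30): 2021-12-14 17:49 UTC ≤ query < 2022-08-02 16:39 UTC
0·60 + 56 + 690 = 746 min
746 = 0·1440 + 746; 746 = 12·60 + 26 → 12:26, same day
→ 2022-03-05 12:26 QAK

2022-03-05 12:26 QAK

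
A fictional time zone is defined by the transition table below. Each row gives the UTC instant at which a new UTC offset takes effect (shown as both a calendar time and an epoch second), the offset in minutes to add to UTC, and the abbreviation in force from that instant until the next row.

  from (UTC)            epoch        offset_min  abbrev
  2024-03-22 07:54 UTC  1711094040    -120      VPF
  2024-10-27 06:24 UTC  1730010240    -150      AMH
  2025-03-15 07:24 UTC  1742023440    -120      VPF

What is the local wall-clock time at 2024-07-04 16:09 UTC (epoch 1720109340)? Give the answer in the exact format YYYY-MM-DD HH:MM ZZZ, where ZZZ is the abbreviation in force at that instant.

Query: 2024-07-04 16:09 UTC
Rule 1/3 (VPF, -02:00): 2024-03-22 07:54 UTC ≤ query < 2024-10-27 06:24 UTC
16·60 + 9 - 120 = 849 min
849 = 0·1440 + 849; 849 = 14·60 + 9 → 14:09, same day
→ 2024-07-04 14:09 VPF

2024-07-04 14:09 VPF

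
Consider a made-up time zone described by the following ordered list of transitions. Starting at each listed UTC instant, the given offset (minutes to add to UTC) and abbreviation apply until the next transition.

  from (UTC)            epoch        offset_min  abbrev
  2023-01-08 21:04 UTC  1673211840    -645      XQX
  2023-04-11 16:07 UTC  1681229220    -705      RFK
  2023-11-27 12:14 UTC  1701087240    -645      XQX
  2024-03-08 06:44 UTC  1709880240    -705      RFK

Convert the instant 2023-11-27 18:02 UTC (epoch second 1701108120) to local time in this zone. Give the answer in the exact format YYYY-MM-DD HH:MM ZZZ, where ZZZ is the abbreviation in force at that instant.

2023-11-27 07:17 XQX

Query: 2023-11-27 18:02 UTC
Rule 3/4 (XQX, -10:45): 2023-11-27 12:14 UTC ≤ query < 2024-03-08 06:44 UTC
18·60 + 2 - 645 = 437 min
437 = 0·1440 + 437; 437 = 7·60 + 17 → 07:17, same day
→ 2023-11-27 07:17 XQX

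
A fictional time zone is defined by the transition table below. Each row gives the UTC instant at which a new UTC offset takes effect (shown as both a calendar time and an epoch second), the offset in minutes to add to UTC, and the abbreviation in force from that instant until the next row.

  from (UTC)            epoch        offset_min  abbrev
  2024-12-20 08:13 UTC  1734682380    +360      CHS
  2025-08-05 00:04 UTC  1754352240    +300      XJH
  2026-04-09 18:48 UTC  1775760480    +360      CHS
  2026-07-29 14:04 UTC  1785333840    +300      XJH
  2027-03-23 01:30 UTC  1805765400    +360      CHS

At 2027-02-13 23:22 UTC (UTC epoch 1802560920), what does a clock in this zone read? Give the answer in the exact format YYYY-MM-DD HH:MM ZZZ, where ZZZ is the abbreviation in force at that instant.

2027-02-14 04:22 XJH

Query: 2027-02-13 23:22 UTC
Rule 4/5 (XJH, +05:00): 2026-07-29 14:04 UTC ≤ query < 2027-03-23 01:30 UTC
23·60 + 22 + 300 = 1702 min
1702 = 1·1440 + 262; 262 = 4·60 + 22 → 04:22, 2027-02-13 + 1 day = 2027-02-14
→ 2027-02-14 04:22 XJH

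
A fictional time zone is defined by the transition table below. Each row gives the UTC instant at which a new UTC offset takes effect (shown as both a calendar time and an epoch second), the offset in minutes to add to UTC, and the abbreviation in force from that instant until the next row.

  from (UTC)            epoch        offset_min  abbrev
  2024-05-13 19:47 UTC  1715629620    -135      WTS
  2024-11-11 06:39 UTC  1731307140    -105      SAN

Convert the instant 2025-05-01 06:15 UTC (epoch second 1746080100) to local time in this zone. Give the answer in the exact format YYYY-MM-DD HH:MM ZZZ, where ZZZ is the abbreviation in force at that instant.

2025-05-01 04:30 SAN

Query: 2025-05-01 06:15 UTC
Rule 2/2 (SAN, -01:45): 2024-11-11 06:39 UTC ≤ query < +∞
6·60 + 15 - 105 = 270 min
270 = 0·1440 + 270; 270 = 4·60 + 30 → 04:30, same day
→ 2025-05-01 04:30 SAN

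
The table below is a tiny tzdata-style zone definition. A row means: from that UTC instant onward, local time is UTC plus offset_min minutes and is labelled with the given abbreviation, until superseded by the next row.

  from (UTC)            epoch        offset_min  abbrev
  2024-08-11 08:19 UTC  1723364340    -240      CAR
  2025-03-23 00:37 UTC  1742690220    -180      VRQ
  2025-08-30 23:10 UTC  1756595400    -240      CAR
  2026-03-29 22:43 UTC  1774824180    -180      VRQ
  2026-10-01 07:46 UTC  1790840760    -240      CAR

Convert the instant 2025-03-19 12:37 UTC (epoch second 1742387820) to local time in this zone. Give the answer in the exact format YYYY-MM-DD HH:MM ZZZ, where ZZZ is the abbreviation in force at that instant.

Query: 2025-03-19 12:37 UTC
Rule 1/5 (CAR, -04:00): 2024-08-11 08:19 UTC ≤ query < 2025-03-23 00:37 UTC
12·60 + 37 - 240 = 517 min
517 = 0·1440 + 517; 517 = 8·60 + 37 → 08:37, same day
→ 2025-03-19 08:37 CAR

2025-03-19 08:37 CAR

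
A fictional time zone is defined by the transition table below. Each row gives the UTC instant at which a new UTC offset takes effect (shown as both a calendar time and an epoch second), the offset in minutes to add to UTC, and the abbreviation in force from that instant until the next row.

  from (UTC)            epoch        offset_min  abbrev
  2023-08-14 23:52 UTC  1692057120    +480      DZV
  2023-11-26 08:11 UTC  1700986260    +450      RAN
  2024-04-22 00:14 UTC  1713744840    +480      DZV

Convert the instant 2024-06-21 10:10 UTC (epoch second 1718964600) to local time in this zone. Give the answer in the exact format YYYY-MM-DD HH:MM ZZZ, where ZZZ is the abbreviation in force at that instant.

2024-06-21 18:10 DZV

Query: 2024-06-21 10:10 UTC
Rule 3/3 (DZV, +08:00): 2024-04-22 00:14 UTC ≤ query < +∞
10·60 + 10 + 480 = 1090 min
1090 = 0·1440 + 1090; 1090 = 18·60 + 10 → 18:10, same day
→ 2024-06-21 18:10 DZV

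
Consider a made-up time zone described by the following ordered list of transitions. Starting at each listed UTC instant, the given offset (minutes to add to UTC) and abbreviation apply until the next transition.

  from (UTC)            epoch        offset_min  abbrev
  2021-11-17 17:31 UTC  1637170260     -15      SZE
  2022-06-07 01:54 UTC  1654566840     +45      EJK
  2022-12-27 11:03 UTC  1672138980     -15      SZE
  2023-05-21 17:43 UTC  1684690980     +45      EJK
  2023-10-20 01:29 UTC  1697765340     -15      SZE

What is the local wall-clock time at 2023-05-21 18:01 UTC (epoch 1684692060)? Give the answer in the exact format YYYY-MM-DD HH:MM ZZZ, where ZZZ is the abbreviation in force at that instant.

2023-05-21 18:46 EJK

Query: 2023-05-21 18:01 UTC
Rule 4/5 (EJK, +00:45): 2023-05-21 17:43 UTC ≤ query < 2023-10-20 01:29 UTC
18·60 + 1 + 45 = 1126 min
1126 = 0·1440 + 1126; 1126 = 18·60 + 46 → 18:46, same day
→ 2023-05-21 18:46 EJK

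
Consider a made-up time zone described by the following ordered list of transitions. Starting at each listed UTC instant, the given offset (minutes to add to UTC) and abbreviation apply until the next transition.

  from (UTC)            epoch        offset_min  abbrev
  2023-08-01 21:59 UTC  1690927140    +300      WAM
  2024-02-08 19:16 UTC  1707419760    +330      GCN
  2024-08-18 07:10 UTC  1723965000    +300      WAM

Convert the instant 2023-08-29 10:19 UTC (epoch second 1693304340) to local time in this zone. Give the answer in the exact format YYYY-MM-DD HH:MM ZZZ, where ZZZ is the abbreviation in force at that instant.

Query: 2023-08-29 10:19 UTC
Rule 1/3 (WAM, +05:00): 2023-08-01 21:59 UTC ≤ query < 2024-02-08 19:16 UTC
10·60 + 19 + 300 = 919 min
919 = 0·1440 + 919; 919 = 15·60 + 19 → 15:19, same day
→ 2023-08-29 15:19 WAM

2023-08-29 15:19 WAM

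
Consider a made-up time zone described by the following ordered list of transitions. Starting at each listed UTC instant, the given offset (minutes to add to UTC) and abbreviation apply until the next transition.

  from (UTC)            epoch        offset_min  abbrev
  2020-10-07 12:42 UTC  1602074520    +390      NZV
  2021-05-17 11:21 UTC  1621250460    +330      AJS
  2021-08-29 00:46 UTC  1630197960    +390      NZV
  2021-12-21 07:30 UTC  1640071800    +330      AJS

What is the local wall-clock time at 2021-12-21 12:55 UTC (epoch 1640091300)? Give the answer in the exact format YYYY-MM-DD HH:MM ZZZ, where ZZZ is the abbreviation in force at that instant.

2021-12-21 18:25 AJS

Query: 2021-12-21 12:55 UTC
Rule 4/4 (AJS, +05:30): 2021-12-21 07:30 UTC ≤ query < +∞
12·60 + 55 + 330 = 1105 min
1105 = 0·1440 + 1105; 1105 = 18·60 + 25 → 18:25, same day
→ 2021-12-21 18:25 AJS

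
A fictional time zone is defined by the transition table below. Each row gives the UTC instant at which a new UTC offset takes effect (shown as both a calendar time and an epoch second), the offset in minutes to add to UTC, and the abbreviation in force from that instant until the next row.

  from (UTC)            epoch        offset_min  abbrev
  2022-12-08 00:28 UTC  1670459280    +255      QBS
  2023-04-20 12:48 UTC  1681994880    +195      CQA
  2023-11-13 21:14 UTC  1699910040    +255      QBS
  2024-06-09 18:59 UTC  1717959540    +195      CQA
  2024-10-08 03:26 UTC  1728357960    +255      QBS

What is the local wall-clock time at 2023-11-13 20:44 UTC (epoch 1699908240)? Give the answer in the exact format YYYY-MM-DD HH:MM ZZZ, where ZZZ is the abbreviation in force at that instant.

2023-11-13 23:59 CQA

Query: 2023-11-13 20:44 UTC
Rule 2/5 (CQA, +03:15): 2023-04-20 12:48 UTC ≤ query < 2023-11-13 21:14 UTC
20·60 + 44 + 195 = 1439 min
1439 = 0·1440 + 1439; 1439 = 23·60 + 59 → 23:59, same day
→ 2023-11-13 23:59 CQA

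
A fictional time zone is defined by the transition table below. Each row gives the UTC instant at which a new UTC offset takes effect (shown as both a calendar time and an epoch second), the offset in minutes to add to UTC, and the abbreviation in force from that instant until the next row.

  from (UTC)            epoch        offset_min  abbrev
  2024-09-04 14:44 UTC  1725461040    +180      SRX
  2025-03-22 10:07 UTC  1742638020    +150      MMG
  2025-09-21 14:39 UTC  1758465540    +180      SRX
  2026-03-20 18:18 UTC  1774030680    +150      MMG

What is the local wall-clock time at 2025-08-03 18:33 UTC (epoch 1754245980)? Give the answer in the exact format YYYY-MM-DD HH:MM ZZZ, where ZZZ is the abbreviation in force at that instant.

2025-08-03 21:03 MMG

Query: 2025-08-03 18:33 UTC
Rule 2/4 (MMG, +02:30): 2025-03-22 10:07 UTC ≤ query < 2025-09-21 14:39 UTC
18·60 + 33 + 150 = 1263 min
1263 = 0·1440 + 1263; 1263 = 21·60 + 3 → 21:03, same day
→ 2025-08-03 21:03 MMG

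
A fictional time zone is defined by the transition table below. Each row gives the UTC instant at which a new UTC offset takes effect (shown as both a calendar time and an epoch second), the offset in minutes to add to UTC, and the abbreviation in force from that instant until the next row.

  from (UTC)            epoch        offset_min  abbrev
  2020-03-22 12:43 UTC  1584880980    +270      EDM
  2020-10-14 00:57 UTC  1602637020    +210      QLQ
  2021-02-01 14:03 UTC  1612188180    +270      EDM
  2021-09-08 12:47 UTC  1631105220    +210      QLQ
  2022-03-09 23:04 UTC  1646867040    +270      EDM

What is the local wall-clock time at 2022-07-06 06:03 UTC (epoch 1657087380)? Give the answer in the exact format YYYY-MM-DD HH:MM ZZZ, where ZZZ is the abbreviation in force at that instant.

Query: 2022-07-06 06:03 UTC
Rule 5/5 (EDM, +04:30): 2022-03-09 23:04 UTC ≤ query < +∞
6·60 + 3 + 270 = 633 min
633 = 0·1440 + 633; 633 = 10·60 + 33 → 10:33, same day
→ 2022-07-06 10:33 EDM

2022-07-06 10:33 EDM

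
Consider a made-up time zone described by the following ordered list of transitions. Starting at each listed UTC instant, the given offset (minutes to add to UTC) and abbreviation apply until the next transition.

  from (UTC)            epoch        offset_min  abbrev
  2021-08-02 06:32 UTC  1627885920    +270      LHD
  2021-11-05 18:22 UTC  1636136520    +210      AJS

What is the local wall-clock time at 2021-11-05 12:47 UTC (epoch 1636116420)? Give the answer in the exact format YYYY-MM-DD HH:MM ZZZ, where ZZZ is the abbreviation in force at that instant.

2021-11-05 17:17 LHD

Query: 2021-11-05 12:47 UTC
Rule 1/2 (LHD, +04:30): 2021-08-02 06:32 UTC ≤ query < 2021-11-05 18:22 UTC
12·60 + 47 + 270 = 1037 min
1037 = 0·1440 + 1037; 1037 = 17·60 + 17 → 17:17, same day
→ 2021-11-05 17:17 LHD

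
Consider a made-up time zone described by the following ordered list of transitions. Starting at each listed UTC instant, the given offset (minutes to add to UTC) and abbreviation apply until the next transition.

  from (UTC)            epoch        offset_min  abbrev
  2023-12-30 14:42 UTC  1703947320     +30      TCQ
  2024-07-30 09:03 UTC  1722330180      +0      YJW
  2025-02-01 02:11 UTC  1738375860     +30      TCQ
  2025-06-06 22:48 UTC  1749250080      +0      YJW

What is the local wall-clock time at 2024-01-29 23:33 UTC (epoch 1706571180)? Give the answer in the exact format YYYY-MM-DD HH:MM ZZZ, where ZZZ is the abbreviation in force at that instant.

Query: 2024-01-29 23:33 UTC
Rule 1/4 (TCQ, +00:30): 2023-12-30 14:42 UTC ≤ query < 2024-07-30 09:03 UTC
23·60 + 33 + 30 = 1443 min
1443 = 1·1440 + 3; 3 = 0·60 + 3 → 00:03, 2024-01-29 + 1 day = 2024-01-30
→ 2024-01-30 00:03 TCQ

2024-01-30 00:03 TCQ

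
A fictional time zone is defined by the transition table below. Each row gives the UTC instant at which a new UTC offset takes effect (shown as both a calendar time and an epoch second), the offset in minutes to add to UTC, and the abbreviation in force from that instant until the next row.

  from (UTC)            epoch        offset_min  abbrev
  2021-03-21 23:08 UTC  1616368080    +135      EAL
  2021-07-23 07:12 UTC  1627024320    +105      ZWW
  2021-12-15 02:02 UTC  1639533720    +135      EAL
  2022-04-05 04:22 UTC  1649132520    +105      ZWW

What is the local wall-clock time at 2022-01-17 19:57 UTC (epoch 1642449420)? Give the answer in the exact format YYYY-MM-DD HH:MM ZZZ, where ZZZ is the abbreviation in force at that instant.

Query: 2022-01-17 19:57 UTC
Rule 3/4 (EAL, +02:15): 2021-12-15 02:02 UTC ≤ query < 2022-04-05 04:22 UTC
19·60 + 57 + 135 = 1332 min
1332 = 0·1440 + 1332; 1332 = 22·60 + 12 → 22:12, same day
→ 2022-01-17 22:12 EAL

2022-01-17 22:12 EAL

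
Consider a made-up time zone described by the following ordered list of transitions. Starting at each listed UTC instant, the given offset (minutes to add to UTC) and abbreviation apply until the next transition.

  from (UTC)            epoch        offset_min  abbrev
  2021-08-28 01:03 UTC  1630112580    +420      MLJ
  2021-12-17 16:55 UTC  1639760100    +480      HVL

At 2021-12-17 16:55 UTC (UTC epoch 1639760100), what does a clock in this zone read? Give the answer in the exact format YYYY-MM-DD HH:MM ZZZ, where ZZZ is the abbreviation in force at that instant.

2021-12-18 00:55 HVL

Query: 2021-12-17 16:55 UTC
Rule 2/2 (HVL, +08:00): 2021-12-17 16:55 UTC ≤ query < +∞
16·60 + 55 + 480 = 1495 min
1495 = 1·1440 + 55; 55 = 0·60 + 55 → 00:55, 2021-12-17 + 1 day = 2021-12-18
→ 2021-12-18 00:55 HVL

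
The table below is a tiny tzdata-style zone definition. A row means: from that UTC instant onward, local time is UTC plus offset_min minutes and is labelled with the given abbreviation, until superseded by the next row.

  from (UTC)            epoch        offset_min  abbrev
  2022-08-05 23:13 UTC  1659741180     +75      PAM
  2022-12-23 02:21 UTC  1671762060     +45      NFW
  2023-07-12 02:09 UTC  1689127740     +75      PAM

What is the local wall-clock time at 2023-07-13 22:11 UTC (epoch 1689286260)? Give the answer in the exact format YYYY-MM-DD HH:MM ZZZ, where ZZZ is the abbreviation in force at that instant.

2023-07-13 23:26 PAM

Query: 2023-07-13 22:11 UTC
Rule 3/3 (PAM, +01:15): 2023-07-12 02:09 UTC ≤ query < +∞
22·60 + 11 + 75 = 1406 min
1406 = 0·1440 + 1406; 1406 = 23·60 + 26 → 23:26, same day
→ 2023-07-13 23:26 PAM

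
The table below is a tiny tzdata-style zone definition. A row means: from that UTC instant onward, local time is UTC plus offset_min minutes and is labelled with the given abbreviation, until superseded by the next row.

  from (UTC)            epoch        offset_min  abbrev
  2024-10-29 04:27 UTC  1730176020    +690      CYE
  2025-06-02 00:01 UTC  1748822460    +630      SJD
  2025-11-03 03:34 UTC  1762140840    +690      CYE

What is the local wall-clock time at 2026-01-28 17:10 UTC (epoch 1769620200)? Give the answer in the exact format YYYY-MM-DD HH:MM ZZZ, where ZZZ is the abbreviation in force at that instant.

Query: 2026-01-28 17:10 UTC
Rule 3/3 (CYE, +11:30): 2025-11-03 03:34 UTC ≤ query < +∞
17·60 + 10 + 690 = 1720 min
1720 = 1·1440 + 280; 280 = 4·60 + 40 → 04:40, 2026-01-28 + 1 day = 2026-01-29
→ 2026-01-29 04:40 CYE

2026-01-29 04:40 CYE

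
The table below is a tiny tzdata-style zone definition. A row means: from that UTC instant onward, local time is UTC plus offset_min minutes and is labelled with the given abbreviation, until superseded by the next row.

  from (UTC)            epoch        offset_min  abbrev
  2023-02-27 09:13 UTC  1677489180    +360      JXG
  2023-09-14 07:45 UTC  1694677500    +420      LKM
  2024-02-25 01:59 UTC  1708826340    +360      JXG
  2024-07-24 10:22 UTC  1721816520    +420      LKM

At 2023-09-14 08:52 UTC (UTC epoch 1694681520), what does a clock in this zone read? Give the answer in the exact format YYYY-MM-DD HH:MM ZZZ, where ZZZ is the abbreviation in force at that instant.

2023-09-14 15:52 LKM

Query: 2023-09-14 08:52 UTC
Rule 2/4 (LKM, +07:00): 2023-09-14 07:45 UTC ≤ query < 2024-02-25 01:59 UTC
8·60 + 52 + 420 = 952 min
952 = 0·1440 + 952; 952 = 15·60 + 52 → 15:52, same day
→ 2023-09-14 15:52 LKM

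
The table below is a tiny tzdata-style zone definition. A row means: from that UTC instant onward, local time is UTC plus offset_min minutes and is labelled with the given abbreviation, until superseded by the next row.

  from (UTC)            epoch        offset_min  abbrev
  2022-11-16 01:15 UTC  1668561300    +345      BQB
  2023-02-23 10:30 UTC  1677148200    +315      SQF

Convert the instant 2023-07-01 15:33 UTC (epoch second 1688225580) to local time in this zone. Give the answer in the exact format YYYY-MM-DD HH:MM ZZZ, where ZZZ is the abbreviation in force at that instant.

2023-07-01 20:48 SQF

Query: 2023-07-01 15:33 UTC
Rule 2/2 (SQF, +05:15): 2023-02-23 10:30 UTC ≤ query < +∞
15·60 + 33 + 315 = 1248 min
1248 = 0·1440 + 1248; 1248 = 20·60 + 48 → 20:48, same day
→ 2023-07-01 20:48 SQF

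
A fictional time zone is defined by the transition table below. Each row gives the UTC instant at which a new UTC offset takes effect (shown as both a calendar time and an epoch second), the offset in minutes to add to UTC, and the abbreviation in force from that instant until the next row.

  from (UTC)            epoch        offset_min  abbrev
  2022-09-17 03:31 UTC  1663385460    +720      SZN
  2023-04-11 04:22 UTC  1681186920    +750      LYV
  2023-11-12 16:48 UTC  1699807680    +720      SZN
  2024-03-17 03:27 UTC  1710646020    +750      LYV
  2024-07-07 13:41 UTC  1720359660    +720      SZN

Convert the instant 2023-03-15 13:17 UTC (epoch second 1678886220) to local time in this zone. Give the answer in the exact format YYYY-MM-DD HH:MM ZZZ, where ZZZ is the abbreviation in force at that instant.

2023-03-16 01:17 SZN

Query: 2023-03-15 13:17 UTC
Rule 1/5 (SZN, +12:00): 2022-09-17 03:31 UTC ≤ query < 2023-04-11 04:22 UTC
13·60 + 17 + 720 = 1517 min
1517 = 1·1440 + 77; 77 = 1·60 + 17 → 01:17, 2023-03-15 + 1 day = 2023-03-16
→ 2023-03-16 01:17 SZN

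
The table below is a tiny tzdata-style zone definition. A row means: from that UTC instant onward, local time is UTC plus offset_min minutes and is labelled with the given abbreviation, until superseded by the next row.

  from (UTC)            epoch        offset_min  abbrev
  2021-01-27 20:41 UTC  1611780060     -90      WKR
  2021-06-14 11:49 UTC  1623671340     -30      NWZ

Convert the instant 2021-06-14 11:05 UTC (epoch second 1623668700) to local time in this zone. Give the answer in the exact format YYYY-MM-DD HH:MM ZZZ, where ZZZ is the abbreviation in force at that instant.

2021-06-14 09:35 WKR

Query: 2021-06-14 11:05 UTC
Rule 1/2 (WKR, -01:30): 2021-01-27 20:41 UTC ≤ query < 2021-06-14 11:49 UTC
11·60 + 5 - 90 = 575 min
575 = 0·1440 + 575; 575 = 9·60 + 35 → 09:35, same day
→ 2021-06-14 09:35 WKR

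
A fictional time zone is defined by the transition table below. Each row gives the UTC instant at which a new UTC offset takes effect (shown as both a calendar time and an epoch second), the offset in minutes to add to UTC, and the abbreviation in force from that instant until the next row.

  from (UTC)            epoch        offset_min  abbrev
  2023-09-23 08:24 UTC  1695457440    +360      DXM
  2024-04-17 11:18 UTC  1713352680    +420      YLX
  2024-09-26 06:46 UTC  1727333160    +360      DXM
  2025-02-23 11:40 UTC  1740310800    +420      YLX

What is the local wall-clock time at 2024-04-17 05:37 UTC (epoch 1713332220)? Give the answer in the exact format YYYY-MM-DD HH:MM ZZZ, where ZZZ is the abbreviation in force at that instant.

Query: 2024-04-17 05:37 UTC
Rule 1/4 (DXM, +06:00): 2023-09-23 08:24 UTC ≤ query < 2024-04-17 11:18 UTC
5·60 + 37 + 360 = 697 min
697 = 0·1440 + 697; 697 = 11·60 + 37 → 11:37, same day
→ 2024-04-17 11:37 DXM

2024-04-17 11:37 DXM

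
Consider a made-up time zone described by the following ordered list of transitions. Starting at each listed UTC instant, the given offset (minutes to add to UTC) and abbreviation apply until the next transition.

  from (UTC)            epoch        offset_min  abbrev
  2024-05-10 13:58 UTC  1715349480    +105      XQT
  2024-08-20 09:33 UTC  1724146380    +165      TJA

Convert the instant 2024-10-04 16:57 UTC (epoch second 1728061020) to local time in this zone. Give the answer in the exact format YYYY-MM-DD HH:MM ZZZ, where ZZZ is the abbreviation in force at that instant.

Query: 2024-10-04 16:57 UTC
Rule 2/2 (TJA, +02:45): 2024-08-20 09:33 UTC ≤ query < +∞
16·60 + 57 + 165 = 1182 min
1182 = 0·1440 + 1182; 1182 = 19·60 + 42 → 19:42, same day
→ 2024-10-04 19:42 TJA

2024-10-04 19:42 TJA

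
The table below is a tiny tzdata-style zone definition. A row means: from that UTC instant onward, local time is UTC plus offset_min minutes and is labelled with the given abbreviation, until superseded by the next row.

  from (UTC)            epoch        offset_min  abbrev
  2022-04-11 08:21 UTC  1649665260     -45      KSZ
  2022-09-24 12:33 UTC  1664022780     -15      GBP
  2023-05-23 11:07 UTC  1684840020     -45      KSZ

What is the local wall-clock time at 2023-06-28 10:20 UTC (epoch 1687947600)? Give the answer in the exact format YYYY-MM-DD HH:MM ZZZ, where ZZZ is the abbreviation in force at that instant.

2023-06-28 09:35 KSZ

Query: 2023-06-28 10:20 UTC
Rule 3/3 (KSZ, -00:45): 2023-05-23 11:07 UTC ≤ query < +∞
10·60 + 20 - 45 = 575 min
575 = 0·1440 + 575; 575 = 9·60 + 35 → 09:35, same day
→ 2023-06-28 09:35 KSZ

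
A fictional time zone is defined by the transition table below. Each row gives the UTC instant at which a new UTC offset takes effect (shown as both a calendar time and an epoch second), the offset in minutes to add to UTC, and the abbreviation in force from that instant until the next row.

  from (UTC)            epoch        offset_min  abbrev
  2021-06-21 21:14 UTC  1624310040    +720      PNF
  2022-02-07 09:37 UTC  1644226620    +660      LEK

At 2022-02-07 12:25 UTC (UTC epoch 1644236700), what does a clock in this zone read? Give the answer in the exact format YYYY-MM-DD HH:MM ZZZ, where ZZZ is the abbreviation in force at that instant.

Query: 2022-02-07 12:25 UTC
Rule 2/2 (LEK, +11:00): 2022-02-07 09:37 UTC ≤ query < +∞
12·60 + 25 + 660 = 1405 min
1405 = 0·1440 + 1405; 1405 = 23·60 + 25 → 23:25, same day
→ 2022-02-07 23:25 LEK

2022-02-07 23:25 LEK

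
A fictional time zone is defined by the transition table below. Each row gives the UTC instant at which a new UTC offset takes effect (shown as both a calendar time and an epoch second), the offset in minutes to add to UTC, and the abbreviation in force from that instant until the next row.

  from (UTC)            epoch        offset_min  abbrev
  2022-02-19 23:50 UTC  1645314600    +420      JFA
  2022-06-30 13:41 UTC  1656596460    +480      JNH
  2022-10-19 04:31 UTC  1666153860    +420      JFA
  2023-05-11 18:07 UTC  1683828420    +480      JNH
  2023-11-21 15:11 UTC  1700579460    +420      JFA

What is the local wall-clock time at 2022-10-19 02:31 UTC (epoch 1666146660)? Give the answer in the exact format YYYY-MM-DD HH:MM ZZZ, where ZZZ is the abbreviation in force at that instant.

Query: 2022-10-19 02:31 UTC
Rule 2/5 (JNH, +08:00): 2022-06-30 13:41 UTC ≤ query < 2022-10-19 04:31 UTC
2·60 + 31 + 480 = 631 min
631 = 0·1440 + 631; 631 = 10·60 + 31 → 10:31, same day
→ 2022-10-19 10:31 JNH

2022-10-19 10:31 JNH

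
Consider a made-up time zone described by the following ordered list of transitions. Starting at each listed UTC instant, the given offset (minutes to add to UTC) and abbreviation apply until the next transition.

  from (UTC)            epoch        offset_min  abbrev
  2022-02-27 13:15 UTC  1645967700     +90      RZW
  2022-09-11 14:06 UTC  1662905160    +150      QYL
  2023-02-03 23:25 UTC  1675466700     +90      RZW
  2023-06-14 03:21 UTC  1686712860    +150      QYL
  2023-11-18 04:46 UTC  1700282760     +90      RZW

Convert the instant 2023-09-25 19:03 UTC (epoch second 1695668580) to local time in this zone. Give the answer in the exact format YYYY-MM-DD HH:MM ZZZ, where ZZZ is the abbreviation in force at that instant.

2023-09-25 21:33 QYL

Query: 2023-09-25 19:03 UTC
Rule 4/5 (QYL, +02:30): 2023-06-14 03:21 UTC ≤ query < 2023-11-18 04:46 UTC
19·60 + 3 + 150 = 1293 min
1293 = 0·1440 + 1293; 1293 = 21·60 + 33 → 21:33, same day
→ 2023-09-25 21:33 QYL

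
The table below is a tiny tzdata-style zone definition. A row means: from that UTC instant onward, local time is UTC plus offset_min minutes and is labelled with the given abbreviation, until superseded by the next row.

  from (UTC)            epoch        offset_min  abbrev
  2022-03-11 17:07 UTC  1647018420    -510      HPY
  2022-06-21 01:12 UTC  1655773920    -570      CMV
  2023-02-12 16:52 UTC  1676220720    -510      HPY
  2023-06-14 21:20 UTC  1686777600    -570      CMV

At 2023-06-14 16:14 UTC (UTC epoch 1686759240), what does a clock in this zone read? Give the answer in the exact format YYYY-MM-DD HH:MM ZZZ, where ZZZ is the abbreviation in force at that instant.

Query: 2023-06-14 16:14 UTC
Rule 3/4 (HPY, -08:30): 2023-02-12 16:52 UTC ≤ query < 2023-06-14 21:20 UTC
16·60 + 14 - 510 = 464 min
464 = 0·1440 + 464; 464 = 7·60 + 44 → 07:44, same day
→ 2023-06-14 07:44 HPY

2023-06-14 07:44 HPY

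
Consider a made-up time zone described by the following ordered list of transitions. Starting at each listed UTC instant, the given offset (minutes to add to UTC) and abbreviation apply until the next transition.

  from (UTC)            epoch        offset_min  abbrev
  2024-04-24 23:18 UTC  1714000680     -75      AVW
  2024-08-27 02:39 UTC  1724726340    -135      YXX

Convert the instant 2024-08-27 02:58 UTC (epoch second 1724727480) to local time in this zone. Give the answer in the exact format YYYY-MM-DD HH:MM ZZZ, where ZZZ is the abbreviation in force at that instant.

Query: 2024-08-27 02:58 UTC
Rule 2/2 (YXX, -02:15): 2024-08-27 02:39 UTC ≤ query < +∞
2·60 + 58 - 135 = 43 min
43 = 0·1440 + 43; 43 = 0·60 + 43 → 00:43, same day
→ 2024-08-27 00:43 YXX

2024-08-27 00:43 YXX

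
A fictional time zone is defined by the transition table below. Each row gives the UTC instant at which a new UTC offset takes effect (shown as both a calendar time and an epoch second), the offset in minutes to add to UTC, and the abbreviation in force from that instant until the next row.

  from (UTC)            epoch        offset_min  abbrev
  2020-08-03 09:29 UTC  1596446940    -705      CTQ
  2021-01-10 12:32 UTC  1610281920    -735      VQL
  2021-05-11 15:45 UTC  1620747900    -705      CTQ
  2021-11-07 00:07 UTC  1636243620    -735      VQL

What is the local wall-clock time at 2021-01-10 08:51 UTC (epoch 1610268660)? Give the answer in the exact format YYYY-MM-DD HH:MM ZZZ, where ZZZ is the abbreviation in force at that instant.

2021-01-09 21:06 CTQ

Query: 2021-01-10 08:51 UTC
Rule 1/4 (CTQ, -11:45): 2020-08-03 09:29 UTC ≤ query < 2021-01-10 12:32 UTC
8·60 + 51 - 705 = -174 min
-174 = -1·1440 + 1266; 1266 = 21·60 + 6 → 21:06, 2021-01-10 - 1 day = 2021-01-09
→ 2021-01-09 21:06 CTQ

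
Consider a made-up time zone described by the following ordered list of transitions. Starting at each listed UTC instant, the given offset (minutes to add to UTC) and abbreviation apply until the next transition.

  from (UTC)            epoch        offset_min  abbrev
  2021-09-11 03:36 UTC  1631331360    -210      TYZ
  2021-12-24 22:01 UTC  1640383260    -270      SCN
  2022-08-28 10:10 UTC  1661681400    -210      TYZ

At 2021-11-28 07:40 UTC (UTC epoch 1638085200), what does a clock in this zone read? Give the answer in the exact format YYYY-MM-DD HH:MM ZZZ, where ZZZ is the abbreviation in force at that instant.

Query: 2021-11-28 07:40 UTC
Rule 1/3 (TYZ, -03:30): 2021-09-11 03:36 UTC ≤ query < 2021-12-24 22:01 UTC
7·60 + 40 - 210 = 250 min
250 = 0·1440 + 250; 250 = 4·60 + 10 → 04:10, same day
→ 2021-11-28 04:10 TYZ

2021-11-28 04:10 TYZ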